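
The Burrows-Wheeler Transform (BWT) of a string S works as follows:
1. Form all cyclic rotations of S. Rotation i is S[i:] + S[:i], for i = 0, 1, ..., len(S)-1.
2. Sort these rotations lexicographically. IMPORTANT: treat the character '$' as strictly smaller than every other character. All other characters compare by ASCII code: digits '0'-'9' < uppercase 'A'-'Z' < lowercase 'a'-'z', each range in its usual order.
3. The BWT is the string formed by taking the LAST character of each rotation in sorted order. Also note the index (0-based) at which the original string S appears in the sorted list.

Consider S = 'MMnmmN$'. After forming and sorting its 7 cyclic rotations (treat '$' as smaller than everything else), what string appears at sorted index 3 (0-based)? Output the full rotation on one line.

Answer: N$MMnmm

Derivation:
All 7 rotations (rotation i = S[i:]+S[:i]):
  rot[0] = MMnmmN$
  rot[1] = MnmmN$M
  rot[2] = nmmN$MM
  rot[3] = mmN$MMn
  rot[4] = mN$MMnm
  rot[5] = N$MMnmm
  rot[6] = $MMnmmN
Sorted (with $ < everything):
  sorted[0] = $MMnmmN
  sorted[1] = MMnmmN$
  sorted[2] = MnmmN$M
  sorted[3] = N$MMnmm
  sorted[4] = mN$MMnm
  sorted[5] = mmN$MMn
  sorted[6] = nmmN$MM
sorted[3] = N$MMnmm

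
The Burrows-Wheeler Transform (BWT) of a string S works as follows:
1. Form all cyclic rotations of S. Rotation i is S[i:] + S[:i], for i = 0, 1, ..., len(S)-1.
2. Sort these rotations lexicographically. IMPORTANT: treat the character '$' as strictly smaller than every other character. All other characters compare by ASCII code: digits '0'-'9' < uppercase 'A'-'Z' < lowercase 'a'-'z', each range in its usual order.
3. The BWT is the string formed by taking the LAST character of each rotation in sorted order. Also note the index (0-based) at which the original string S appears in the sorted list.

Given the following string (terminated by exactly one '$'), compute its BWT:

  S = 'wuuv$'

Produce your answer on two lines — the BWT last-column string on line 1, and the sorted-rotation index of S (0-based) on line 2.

All 5 rotations (rotation i = S[i:]+S[:i]):
  rot[0] = wuuv$
  rot[1] = uuv$w
  rot[2] = uv$wu
  rot[3] = v$wuu
  rot[4] = $wuuv
Sorted (with $ < everything):
  sorted[0] = $wuuv  (last char: 'v')
  sorted[1] = uuv$w  (last char: 'w')
  sorted[2] = uv$wu  (last char: 'u')
  sorted[3] = v$wuu  (last char: 'u')
  sorted[4] = wuuv$  (last char: '$')
Last column: vwuu$
Original string S is at sorted index 4

Answer: vwuu$
4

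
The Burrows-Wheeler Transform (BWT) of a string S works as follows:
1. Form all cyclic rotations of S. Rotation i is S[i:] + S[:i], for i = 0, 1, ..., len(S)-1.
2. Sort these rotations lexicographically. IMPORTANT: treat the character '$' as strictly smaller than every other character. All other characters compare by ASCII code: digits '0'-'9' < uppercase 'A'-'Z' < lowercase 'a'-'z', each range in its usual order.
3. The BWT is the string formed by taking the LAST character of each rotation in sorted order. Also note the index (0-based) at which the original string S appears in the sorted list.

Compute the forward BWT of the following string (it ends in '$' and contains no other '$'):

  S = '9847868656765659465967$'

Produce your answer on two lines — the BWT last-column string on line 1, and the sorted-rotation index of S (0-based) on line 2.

Answer: 7986666785495866496755$
22

Derivation:
All 23 rotations (rotation i = S[i:]+S[:i]):
  rot[0] = 9847868656765659465967$
  rot[1] = 847868656765659465967$9
  rot[2] = 47868656765659465967$98
  rot[3] = 7868656765659465967$984
  rot[4] = 868656765659465967$9847
  rot[5] = 68656765659465967$98478
  rot[6] = 8656765659465967$984786
  rot[7] = 656765659465967$9847868
  rot[8] = 56765659465967$98478686
  rot[9] = 6765659465967$984786865
  rot[10] = 765659465967$9847868656
  rot[11] = 65659465967$98478686567
  rot[12] = 5659465967$984786865676
  rot[13] = 659465967$9847868656765
  rot[14] = 59465967$98478686567656
  rot[15] = 9465967$984786865676565
  rot[16] = 465967$9847868656765659
  rot[17] = 65967$98478686567656594
  rot[18] = 5967$984786865676565946
  rot[19] = 967$9847868656765659465
  rot[20] = 67$98478686567656594659
  rot[21] = 7$984786865676565946596
  rot[22] = $9847868656765659465967
Sorted (with $ < everything):
  sorted[0] = $9847868656765659465967  (last char: '7')
  sorted[1] = 465967$9847868656765659  (last char: '9')
  sorted[2] = 47868656765659465967$98  (last char: '8')
  sorted[3] = 5659465967$984786865676  (last char: '6')
  sorted[4] = 56765659465967$98478686  (last char: '6')
  sorted[5] = 59465967$98478686567656  (last char: '6')
  sorted[6] = 5967$984786865676565946  (last char: '6')
  sorted[7] = 65659465967$98478686567  (last char: '7')
  sorted[8] = 656765659465967$9847868  (last char: '8')
  sorted[9] = 659465967$9847868656765  (last char: '5')
  sorted[10] = 65967$98478686567656594  (last char: '4')
  sorted[11] = 67$98478686567656594659  (last char: '9')
  sorted[12] = 6765659465967$984786865  (last char: '5')
  sorted[13] = 68656765659465967$98478  (last char: '8')
  sorted[14] = 7$984786865676565946596  (last char: '6')
  sorted[15] = 765659465967$9847868656  (last char: '6')
  sorted[16] = 7868656765659465967$984  (last char: '4')
  sorted[17] = 847868656765659465967$9  (last char: '9')
  sorted[18] = 8656765659465967$984786  (last char: '6')
  sorted[19] = 868656765659465967$9847  (last char: '7')
  sorted[20] = 9465967$984786865676565  (last char: '5')
  sorted[21] = 967$9847868656765659465  (last char: '5')
  sorted[22] = 9847868656765659465967$  (last char: '$')
Last column: 7986666785495866496755$
Original string S is at sorted index 22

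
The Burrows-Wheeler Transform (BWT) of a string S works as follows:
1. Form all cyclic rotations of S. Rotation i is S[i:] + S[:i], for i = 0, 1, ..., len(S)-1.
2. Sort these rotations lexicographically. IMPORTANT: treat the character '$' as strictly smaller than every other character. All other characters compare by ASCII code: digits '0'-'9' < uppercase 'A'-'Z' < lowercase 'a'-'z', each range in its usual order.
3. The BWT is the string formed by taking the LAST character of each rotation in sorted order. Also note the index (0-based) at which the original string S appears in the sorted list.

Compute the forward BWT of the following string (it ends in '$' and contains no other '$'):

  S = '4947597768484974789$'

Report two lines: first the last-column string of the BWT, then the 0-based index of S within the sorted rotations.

All 20 rotations (rotation i = S[i:]+S[:i]):
  rot[0] = 4947597768484974789$
  rot[1] = 947597768484974789$4
  rot[2] = 47597768484974789$49
  rot[3] = 7597768484974789$494
  rot[4] = 597768484974789$4947
  rot[5] = 97768484974789$49475
  rot[6] = 7768484974789$494759
  rot[7] = 768484974789$4947597
  rot[8] = 68484974789$49475977
  rot[9] = 8484974789$494759776
  rot[10] = 484974789$4947597768
  rot[11] = 84974789$49475977684
  rot[12] = 4974789$494759776848
  rot[13] = 974789$4947597768484
  rot[14] = 74789$49475977684849
  rot[15] = 4789$494759776848497
  rot[16] = 789$4947597768484974
  rot[17] = 89$49475977684849747
  rot[18] = 9$494759776848497478
  rot[19] = $4947597768484974789
Sorted (with $ < everything):
  sorted[0] = $4947597768484974789  (last char: '9')
  sorted[1] = 47597768484974789$49  (last char: '9')
  sorted[2] = 4789$494759776848497  (last char: '7')
  sorted[3] = 484974789$4947597768  (last char: '8')
  sorted[4] = 4947597768484974789$  (last char: '$')
  sorted[5] = 4974789$494759776848  (last char: '8')
  sorted[6] = 597768484974789$4947  (last char: '7')
  sorted[7] = 68484974789$49475977  (last char: '7')
  sorted[8] = 74789$49475977684849  (last char: '9')
  sorted[9] = 7597768484974789$494  (last char: '4')
  sorted[10] = 768484974789$4947597  (last char: '7')
  sorted[11] = 7768484974789$494759  (last char: '9')
  sorted[12] = 789$4947597768484974  (last char: '4')
  sorted[13] = 8484974789$494759776  (last char: '6')
  sorted[14] = 84974789$49475977684  (last char: '4')
  sorted[15] = 89$49475977684849747  (last char: '7')
  sorted[16] = 9$494759776848497478  (last char: '8')
  sorted[17] = 947597768484974789$4  (last char: '4')
  sorted[18] = 974789$4947597768484  (last char: '4')
  sorted[19] = 97768484974789$49475  (last char: '5')
Last column: 9978$877947946478445
Original string S is at sorted index 4

Answer: 9978$877947946478445
4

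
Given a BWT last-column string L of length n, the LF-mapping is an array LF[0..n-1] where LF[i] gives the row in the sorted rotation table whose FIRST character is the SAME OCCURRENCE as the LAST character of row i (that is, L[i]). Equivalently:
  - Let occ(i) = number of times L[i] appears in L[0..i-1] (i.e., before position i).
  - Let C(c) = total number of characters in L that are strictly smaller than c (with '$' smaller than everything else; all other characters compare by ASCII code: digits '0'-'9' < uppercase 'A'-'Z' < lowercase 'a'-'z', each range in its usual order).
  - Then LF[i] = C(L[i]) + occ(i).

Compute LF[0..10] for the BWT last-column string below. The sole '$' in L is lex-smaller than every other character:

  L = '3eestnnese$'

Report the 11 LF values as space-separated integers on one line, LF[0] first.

Answer: 1 2 3 8 10 6 7 4 9 5 0

Derivation:
Char counts: '$':1, '3':1, 'e':4, 'n':2, 's':2, 't':1
C (first-col start): C('$')=0, C('3')=1, C('e')=2, C('n')=6, C('s')=8, C('t')=10
L[0]='3': occ=0, LF[0]=C('3')+0=1+0=1
L[1]='e': occ=0, LF[1]=C('e')+0=2+0=2
L[2]='e': occ=1, LF[2]=C('e')+1=2+1=3
L[3]='s': occ=0, LF[3]=C('s')+0=8+0=8
L[4]='t': occ=0, LF[4]=C('t')+0=10+0=10
L[5]='n': occ=0, LF[5]=C('n')+0=6+0=6
L[6]='n': occ=1, LF[6]=C('n')+1=6+1=7
L[7]='e': occ=2, LF[7]=C('e')+2=2+2=4
L[8]='s': occ=1, LF[8]=C('s')+1=8+1=9
L[9]='e': occ=3, LF[9]=C('e')+3=2+3=5
L[10]='$': occ=0, LF[10]=C('$')+0=0+0=0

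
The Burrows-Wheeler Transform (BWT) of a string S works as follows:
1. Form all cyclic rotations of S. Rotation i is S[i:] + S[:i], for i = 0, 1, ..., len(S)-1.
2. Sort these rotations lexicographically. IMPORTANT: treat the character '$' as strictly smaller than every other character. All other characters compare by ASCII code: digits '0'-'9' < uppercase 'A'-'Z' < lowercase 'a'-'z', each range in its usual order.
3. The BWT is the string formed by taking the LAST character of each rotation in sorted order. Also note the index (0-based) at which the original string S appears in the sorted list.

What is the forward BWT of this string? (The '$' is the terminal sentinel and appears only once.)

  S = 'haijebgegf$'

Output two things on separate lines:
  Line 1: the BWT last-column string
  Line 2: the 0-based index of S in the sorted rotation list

Answer: fhejggbe$ai
8

Derivation:
All 11 rotations (rotation i = S[i:]+S[:i]):
  rot[0] = haijebgegf$
  rot[1] = aijebgegf$h
  rot[2] = ijebgegf$ha
  rot[3] = jebgegf$hai
  rot[4] = ebgegf$haij
  rot[5] = bgegf$haije
  rot[6] = gegf$haijeb
  rot[7] = egf$haijebg
  rot[8] = gf$haijebge
  rot[9] = f$haijebgeg
  rot[10] = $haijebgegf
Sorted (with $ < everything):
  sorted[0] = $haijebgegf  (last char: 'f')
  sorted[1] = aijebgegf$h  (last char: 'h')
  sorted[2] = bgegf$haije  (last char: 'e')
  sorted[3] = ebgegf$haij  (last char: 'j')
  sorted[4] = egf$haijebg  (last char: 'g')
  sorted[5] = f$haijebgeg  (last char: 'g')
  sorted[6] = gegf$haijeb  (last char: 'b')
  sorted[7] = gf$haijebge  (last char: 'e')
  sorted[8] = haijebgegf$  (last char: '$')
  sorted[9] = ijebgegf$ha  (last char: 'a')
  sorted[10] = jebgegf$hai  (last char: 'i')
Last column: fhejggbe$ai
Original string S is at sorted index 8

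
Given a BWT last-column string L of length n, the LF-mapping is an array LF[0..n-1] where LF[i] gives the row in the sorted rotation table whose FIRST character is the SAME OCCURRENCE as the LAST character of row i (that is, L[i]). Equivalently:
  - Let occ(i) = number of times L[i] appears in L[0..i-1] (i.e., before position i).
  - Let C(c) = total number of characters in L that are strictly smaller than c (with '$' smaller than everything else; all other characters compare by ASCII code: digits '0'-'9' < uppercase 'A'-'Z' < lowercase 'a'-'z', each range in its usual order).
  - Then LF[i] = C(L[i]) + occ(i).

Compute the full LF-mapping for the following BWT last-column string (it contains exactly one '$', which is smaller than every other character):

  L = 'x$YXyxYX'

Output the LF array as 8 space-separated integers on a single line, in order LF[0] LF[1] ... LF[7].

Answer: 5 0 3 1 7 6 4 2

Derivation:
Char counts: '$':1, 'X':2, 'Y':2, 'x':2, 'y':1
C (first-col start): C('$')=0, C('X')=1, C('Y')=3, C('x')=5, C('y')=7
L[0]='x': occ=0, LF[0]=C('x')+0=5+0=5
L[1]='$': occ=0, LF[1]=C('$')+0=0+0=0
L[2]='Y': occ=0, LF[2]=C('Y')+0=3+0=3
L[3]='X': occ=0, LF[3]=C('X')+0=1+0=1
L[4]='y': occ=0, LF[4]=C('y')+0=7+0=7
L[5]='x': occ=1, LF[5]=C('x')+1=5+1=6
L[6]='Y': occ=1, LF[6]=C('Y')+1=3+1=4
L[7]='X': occ=1, LF[7]=C('X')+1=1+1=2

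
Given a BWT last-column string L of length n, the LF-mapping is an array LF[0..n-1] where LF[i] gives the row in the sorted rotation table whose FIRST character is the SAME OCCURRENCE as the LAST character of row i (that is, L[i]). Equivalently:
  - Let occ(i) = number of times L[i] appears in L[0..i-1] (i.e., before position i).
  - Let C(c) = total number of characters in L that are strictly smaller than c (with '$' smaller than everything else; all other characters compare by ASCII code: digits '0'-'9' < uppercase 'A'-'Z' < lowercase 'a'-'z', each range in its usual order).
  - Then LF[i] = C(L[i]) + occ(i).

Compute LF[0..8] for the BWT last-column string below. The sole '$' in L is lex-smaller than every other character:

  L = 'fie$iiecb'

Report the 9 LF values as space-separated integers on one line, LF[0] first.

Char counts: '$':1, 'b':1, 'c':1, 'e':2, 'f':1, 'i':3
C (first-col start): C('$')=0, C('b')=1, C('c')=2, C('e')=3, C('f')=5, C('i')=6
L[0]='f': occ=0, LF[0]=C('f')+0=5+0=5
L[1]='i': occ=0, LF[1]=C('i')+0=6+0=6
L[2]='e': occ=0, LF[2]=C('e')+0=3+0=3
L[3]='$': occ=0, LF[3]=C('$')+0=0+0=0
L[4]='i': occ=1, LF[4]=C('i')+1=6+1=7
L[5]='i': occ=2, LF[5]=C('i')+2=6+2=8
L[6]='e': occ=1, LF[6]=C('e')+1=3+1=4
L[7]='c': occ=0, LF[7]=C('c')+0=2+0=2
L[8]='b': occ=0, LF[8]=C('b')+0=1+0=1

Answer: 5 6 3 0 7 8 4 2 1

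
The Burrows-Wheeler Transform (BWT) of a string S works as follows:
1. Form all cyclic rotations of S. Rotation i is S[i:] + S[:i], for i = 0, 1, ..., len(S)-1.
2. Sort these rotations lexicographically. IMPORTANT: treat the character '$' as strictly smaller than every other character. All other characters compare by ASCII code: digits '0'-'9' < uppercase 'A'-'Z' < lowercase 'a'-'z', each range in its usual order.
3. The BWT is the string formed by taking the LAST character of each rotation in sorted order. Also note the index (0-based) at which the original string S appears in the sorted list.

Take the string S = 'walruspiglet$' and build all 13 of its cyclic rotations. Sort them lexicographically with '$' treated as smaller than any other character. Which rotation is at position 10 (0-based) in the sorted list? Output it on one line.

All 13 rotations (rotation i = S[i:]+S[:i]):
  rot[0] = walruspiglet$
  rot[1] = alruspiglet$w
  rot[2] = lruspiglet$wa
  rot[3] = ruspiglet$wal
  rot[4] = uspiglet$walr
  rot[5] = spiglet$walru
  rot[6] = piglet$walrus
  rot[7] = iglet$walrusp
  rot[8] = glet$walruspi
  rot[9] = let$walruspig
  rot[10] = et$walruspigl
  rot[11] = t$walruspigle
  rot[12] = $walruspiglet
Sorted (with $ < everything):
  sorted[0] = $walruspiglet
  sorted[1] = alruspiglet$w
  sorted[2] = et$walruspigl
  sorted[3] = glet$walruspi
  sorted[4] = iglet$walrusp
  sorted[5] = let$walruspig
  sorted[6] = lruspiglet$wa
  sorted[7] = piglet$walrus
  sorted[8] = ruspiglet$wal
  sorted[9] = spiglet$walru
  sorted[10] = t$walruspigle
  sorted[11] = uspiglet$walr
  sorted[12] = walruspiglet$
sorted[10] = t$walruspigle

Answer: t$walruspigle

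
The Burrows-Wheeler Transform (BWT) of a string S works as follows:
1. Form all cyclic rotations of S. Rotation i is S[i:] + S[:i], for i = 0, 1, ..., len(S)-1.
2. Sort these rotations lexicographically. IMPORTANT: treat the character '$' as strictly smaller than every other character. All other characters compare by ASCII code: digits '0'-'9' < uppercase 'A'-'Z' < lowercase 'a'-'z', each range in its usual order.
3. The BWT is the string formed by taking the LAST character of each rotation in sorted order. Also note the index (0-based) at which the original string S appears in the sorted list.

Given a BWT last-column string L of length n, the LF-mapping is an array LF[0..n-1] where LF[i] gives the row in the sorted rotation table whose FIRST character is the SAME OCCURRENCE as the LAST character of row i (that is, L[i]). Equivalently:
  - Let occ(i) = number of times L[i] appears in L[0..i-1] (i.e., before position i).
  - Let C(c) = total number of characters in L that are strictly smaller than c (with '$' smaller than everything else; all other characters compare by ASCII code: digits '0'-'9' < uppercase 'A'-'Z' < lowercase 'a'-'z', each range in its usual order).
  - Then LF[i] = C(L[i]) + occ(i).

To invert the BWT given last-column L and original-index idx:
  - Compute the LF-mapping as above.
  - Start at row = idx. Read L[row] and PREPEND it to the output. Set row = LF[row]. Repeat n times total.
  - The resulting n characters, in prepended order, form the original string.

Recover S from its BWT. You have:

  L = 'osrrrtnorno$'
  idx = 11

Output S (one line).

LF mapping: 3 10 6 7 8 11 1 4 9 2 5 0
Walk LF starting at row 11, prepending L[row]:
  step 1: row=11, L[11]='$', prepend. Next row=LF[11]=0
  step 2: row=0, L[0]='o', prepend. Next row=LF[0]=3
  step 3: row=3, L[3]='r', prepend. Next row=LF[3]=7
  step 4: row=7, L[7]='o', prepend. Next row=LF[7]=4
  step 5: row=4, L[4]='r', prepend. Next row=LF[4]=8
  step 6: row=8, L[8]='r', prepend. Next row=LF[8]=9
  step 7: row=9, L[9]='n', prepend. Next row=LF[9]=2
  step 8: row=2, L[2]='r', prepend. Next row=LF[2]=6
  step 9: row=6, L[6]='n', prepend. Next row=LF[6]=1
  step 10: row=1, L[1]='s', prepend. Next row=LF[1]=10
  step 11: row=10, L[10]='o', prepend. Next row=LF[10]=5
  step 12: row=5, L[5]='t', prepend. Next row=LF[5]=11
Reversed output: tosnrnrroro$

Answer: tosnrnrroro$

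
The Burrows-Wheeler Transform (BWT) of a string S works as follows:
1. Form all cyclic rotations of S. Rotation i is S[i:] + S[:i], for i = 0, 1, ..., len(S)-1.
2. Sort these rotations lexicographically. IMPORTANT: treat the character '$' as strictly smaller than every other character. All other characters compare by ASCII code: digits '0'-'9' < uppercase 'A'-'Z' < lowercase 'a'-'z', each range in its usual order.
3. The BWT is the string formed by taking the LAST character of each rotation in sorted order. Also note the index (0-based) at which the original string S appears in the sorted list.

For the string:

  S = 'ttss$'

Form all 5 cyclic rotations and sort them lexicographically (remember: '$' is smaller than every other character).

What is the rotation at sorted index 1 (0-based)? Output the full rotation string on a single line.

All 5 rotations (rotation i = S[i:]+S[:i]):
  rot[0] = ttss$
  rot[1] = tss$t
  rot[2] = ss$tt
  rot[3] = s$tts
  rot[4] = $ttss
Sorted (with $ < everything):
  sorted[0] = $ttss
  sorted[1] = s$tts
  sorted[2] = ss$tt
  sorted[3] = tss$t
  sorted[4] = ttss$
sorted[1] = s$tts

Answer: s$tts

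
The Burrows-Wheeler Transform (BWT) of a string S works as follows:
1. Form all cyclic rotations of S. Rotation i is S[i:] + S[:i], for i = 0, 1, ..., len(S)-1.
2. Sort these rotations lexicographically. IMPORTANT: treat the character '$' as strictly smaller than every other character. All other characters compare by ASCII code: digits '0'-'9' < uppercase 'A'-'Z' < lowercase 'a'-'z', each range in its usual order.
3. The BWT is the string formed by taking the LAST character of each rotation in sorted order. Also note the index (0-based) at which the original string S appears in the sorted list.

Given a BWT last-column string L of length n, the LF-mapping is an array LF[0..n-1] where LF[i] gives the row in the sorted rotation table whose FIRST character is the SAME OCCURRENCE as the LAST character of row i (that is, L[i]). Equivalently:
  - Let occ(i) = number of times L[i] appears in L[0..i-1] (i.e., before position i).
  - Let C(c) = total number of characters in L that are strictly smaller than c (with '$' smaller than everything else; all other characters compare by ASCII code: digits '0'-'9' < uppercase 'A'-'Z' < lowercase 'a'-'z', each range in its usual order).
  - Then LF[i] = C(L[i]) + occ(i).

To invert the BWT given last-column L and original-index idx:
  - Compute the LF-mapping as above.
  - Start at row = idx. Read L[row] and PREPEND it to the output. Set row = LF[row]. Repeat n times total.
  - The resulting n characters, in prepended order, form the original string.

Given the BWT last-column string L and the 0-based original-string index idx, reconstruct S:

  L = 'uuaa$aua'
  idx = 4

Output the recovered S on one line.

Answer: auuaaau$

Derivation:
LF mapping: 5 6 1 2 0 3 7 4
Walk LF starting at row 4, prepending L[row]:
  step 1: row=4, L[4]='$', prepend. Next row=LF[4]=0
  step 2: row=0, L[0]='u', prepend. Next row=LF[0]=5
  step 3: row=5, L[5]='a', prepend. Next row=LF[5]=3
  step 4: row=3, L[3]='a', prepend. Next row=LF[3]=2
  step 5: row=2, L[2]='a', prepend. Next row=LF[2]=1
  step 6: row=1, L[1]='u', prepend. Next row=LF[1]=6
  step 7: row=6, L[6]='u', prepend. Next row=LF[6]=7
  step 8: row=7, L[7]='a', prepend. Next row=LF[7]=4
Reversed output: auuaaau$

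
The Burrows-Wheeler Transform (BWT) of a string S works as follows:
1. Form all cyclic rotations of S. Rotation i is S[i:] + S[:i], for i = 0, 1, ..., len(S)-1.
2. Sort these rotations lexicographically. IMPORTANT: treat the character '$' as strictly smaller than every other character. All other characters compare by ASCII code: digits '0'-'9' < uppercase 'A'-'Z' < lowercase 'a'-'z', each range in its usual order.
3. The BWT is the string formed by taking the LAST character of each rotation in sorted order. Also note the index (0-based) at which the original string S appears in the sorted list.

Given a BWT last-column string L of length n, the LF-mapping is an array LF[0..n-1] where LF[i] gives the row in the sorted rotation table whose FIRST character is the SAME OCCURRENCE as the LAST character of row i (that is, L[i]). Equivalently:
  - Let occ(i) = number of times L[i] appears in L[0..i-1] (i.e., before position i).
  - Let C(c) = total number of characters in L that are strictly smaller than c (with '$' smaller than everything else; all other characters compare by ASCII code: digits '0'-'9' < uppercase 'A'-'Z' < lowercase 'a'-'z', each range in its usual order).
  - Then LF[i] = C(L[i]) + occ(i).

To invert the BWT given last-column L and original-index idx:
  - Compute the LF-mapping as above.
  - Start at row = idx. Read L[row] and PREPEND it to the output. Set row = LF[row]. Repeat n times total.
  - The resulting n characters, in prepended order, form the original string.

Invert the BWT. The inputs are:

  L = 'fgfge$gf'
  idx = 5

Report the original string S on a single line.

Answer: gefggff$

Derivation:
LF mapping: 2 5 3 6 1 0 7 4
Walk LF starting at row 5, prepending L[row]:
  step 1: row=5, L[5]='$', prepend. Next row=LF[5]=0
  step 2: row=0, L[0]='f', prepend. Next row=LF[0]=2
  step 3: row=2, L[2]='f', prepend. Next row=LF[2]=3
  step 4: row=3, L[3]='g', prepend. Next row=LF[3]=6
  step 5: row=6, L[6]='g', prepend. Next row=LF[6]=7
  step 6: row=7, L[7]='f', prepend. Next row=LF[7]=4
  step 7: row=4, L[4]='e', prepend. Next row=LF[4]=1
  step 8: row=1, L[1]='g', prepend. Next row=LF[1]=5
Reversed output: gefggff$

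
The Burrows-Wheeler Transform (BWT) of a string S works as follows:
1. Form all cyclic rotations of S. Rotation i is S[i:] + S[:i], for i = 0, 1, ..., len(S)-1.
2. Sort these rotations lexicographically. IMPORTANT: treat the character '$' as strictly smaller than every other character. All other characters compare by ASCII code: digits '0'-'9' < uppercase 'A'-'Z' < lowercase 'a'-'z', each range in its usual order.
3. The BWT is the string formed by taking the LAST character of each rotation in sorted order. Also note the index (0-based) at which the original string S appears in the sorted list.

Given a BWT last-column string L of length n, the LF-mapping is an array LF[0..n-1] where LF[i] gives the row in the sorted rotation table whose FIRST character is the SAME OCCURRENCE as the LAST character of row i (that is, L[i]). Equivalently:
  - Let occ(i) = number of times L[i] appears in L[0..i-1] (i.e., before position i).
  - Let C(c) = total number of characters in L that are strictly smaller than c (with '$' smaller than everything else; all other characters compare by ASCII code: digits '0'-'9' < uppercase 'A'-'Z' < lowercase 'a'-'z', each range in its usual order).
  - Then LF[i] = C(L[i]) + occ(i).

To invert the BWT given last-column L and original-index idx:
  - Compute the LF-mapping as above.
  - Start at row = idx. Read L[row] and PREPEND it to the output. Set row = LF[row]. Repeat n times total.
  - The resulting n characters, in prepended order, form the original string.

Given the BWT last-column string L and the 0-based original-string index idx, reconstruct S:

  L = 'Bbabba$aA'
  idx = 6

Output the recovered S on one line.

LF mapping: 2 6 3 7 8 4 0 5 1
Walk LF starting at row 6, prepending L[row]:
  step 1: row=6, L[6]='$', prepend. Next row=LF[6]=0
  step 2: row=0, L[0]='B', prepend. Next row=LF[0]=2
  step 3: row=2, L[2]='a', prepend. Next row=LF[2]=3
  step 4: row=3, L[3]='b', prepend. Next row=LF[3]=7
  step 5: row=7, L[7]='a', prepend. Next row=LF[7]=5
  step 6: row=5, L[5]='a', prepend. Next row=LF[5]=4
  step 7: row=4, L[4]='b', prepend. Next row=LF[4]=8
  step 8: row=8, L[8]='A', prepend. Next row=LF[8]=1
  step 9: row=1, L[1]='b', prepend. Next row=LF[1]=6
Reversed output: bAbaabaB$

Answer: bAbaabaB$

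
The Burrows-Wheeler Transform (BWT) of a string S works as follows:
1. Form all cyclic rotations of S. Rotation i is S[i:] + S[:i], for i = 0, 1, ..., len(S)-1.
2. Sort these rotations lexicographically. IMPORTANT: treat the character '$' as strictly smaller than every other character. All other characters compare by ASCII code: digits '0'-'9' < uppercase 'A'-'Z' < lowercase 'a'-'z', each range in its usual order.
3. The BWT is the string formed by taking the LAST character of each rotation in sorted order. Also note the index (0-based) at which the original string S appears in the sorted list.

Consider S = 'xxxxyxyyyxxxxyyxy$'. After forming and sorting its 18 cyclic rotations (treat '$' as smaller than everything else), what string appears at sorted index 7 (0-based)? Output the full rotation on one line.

Answer: xy$xxxxyxyyyxxxxyy

Derivation:
All 18 rotations (rotation i = S[i:]+S[:i]):
  rot[0] = xxxxyxyyyxxxxyyxy$
  rot[1] = xxxyxyyyxxxxyyxy$x
  rot[2] = xxyxyyyxxxxyyxy$xx
  rot[3] = xyxyyyxxxxyyxy$xxx
  rot[4] = yxyyyxxxxyyxy$xxxx
  rot[5] = xyyyxxxxyyxy$xxxxy
  rot[6] = yyyxxxxyyxy$xxxxyx
  rot[7] = yyxxxxyyxy$xxxxyxy
  rot[8] = yxxxxyyxy$xxxxyxyy
  rot[9] = xxxxyyxy$xxxxyxyyy
  rot[10] = xxxyyxy$xxxxyxyyyx
  rot[11] = xxyyxy$xxxxyxyyyxx
  rot[12] = xyyxy$xxxxyxyyyxxx
  rot[13] = yyxy$xxxxyxyyyxxxx
  rot[14] = yxy$xxxxyxyyyxxxxy
  rot[15] = xy$xxxxyxyyyxxxxyy
  rot[16] = y$xxxxyxyyyxxxxyyx
  rot[17] = $xxxxyxyyyxxxxyyxy
Sorted (with $ < everything):
  sorted[0] = $xxxxyxyyyxxxxyyxy
  sorted[1] = xxxxyxyyyxxxxyyxy$
  sorted[2] = xxxxyyxy$xxxxyxyyy
  sorted[3] = xxxyxyyyxxxxyyxy$x
  sorted[4] = xxxyyxy$xxxxyxyyyx
  sorted[5] = xxyxyyyxxxxyyxy$xx
  sorted[6] = xxyyxy$xxxxyxyyyxx
  sorted[7] = xy$xxxxyxyyyxxxxyy
  sorted[8] = xyxyyyxxxxyyxy$xxx
  sorted[9] = xyyxy$xxxxyxyyyxxx
  sorted[10] = xyyyxxxxyyxy$xxxxy
  sorted[11] = y$xxxxyxyyyxxxxyyx
  sorted[12] = yxxxxyyxy$xxxxyxyy
  sorted[13] = yxy$xxxxyxyyyxxxxy
  sorted[14] = yxyyyxxxxyyxy$xxxx
  sorted[15] = yyxxxxyyxy$xxxxyxy
  sorted[16] = yyxy$xxxxyxyyyxxxx
  sorted[17] = yyyxxxxyyxy$xxxxyx
sorted[7] = xy$xxxxyxyyyxxxxyy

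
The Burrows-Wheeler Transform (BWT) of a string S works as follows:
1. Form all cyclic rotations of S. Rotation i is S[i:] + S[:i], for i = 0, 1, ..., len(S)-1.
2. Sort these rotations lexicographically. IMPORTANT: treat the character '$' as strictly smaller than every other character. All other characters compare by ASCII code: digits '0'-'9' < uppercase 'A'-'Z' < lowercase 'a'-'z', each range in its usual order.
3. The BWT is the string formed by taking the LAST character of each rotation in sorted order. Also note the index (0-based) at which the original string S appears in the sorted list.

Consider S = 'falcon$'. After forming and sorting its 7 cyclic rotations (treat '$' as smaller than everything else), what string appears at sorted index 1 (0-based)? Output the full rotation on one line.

Answer: alcon$f

Derivation:
All 7 rotations (rotation i = S[i:]+S[:i]):
  rot[0] = falcon$
  rot[1] = alcon$f
  rot[2] = lcon$fa
  rot[3] = con$fal
  rot[4] = on$falc
  rot[5] = n$falco
  rot[6] = $falcon
Sorted (with $ < everything):
  sorted[0] = $falcon
  sorted[1] = alcon$f
  sorted[2] = con$fal
  sorted[3] = falcon$
  sorted[4] = lcon$fa
  sorted[5] = n$falco
  sorted[6] = on$falc
sorted[1] = alcon$f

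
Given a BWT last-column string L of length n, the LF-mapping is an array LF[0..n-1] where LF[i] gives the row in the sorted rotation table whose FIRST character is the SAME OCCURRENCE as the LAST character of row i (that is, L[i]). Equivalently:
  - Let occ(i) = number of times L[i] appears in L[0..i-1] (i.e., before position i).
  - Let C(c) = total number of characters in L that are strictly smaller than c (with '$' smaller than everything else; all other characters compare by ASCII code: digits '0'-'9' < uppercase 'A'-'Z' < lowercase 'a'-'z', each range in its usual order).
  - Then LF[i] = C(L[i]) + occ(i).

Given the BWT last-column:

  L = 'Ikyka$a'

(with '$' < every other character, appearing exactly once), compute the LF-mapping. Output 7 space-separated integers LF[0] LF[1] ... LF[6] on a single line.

Answer: 1 4 6 5 2 0 3

Derivation:
Char counts: '$':1, 'I':1, 'a':2, 'k':2, 'y':1
C (first-col start): C('$')=0, C('I')=1, C('a')=2, C('k')=4, C('y')=6
L[0]='I': occ=0, LF[0]=C('I')+0=1+0=1
L[1]='k': occ=0, LF[1]=C('k')+0=4+0=4
L[2]='y': occ=0, LF[2]=C('y')+0=6+0=6
L[3]='k': occ=1, LF[3]=C('k')+1=4+1=5
L[4]='a': occ=0, LF[4]=C('a')+0=2+0=2
L[5]='$': occ=0, LF[5]=C('$')+0=0+0=0
L[6]='a': occ=1, LF[6]=C('a')+1=2+1=3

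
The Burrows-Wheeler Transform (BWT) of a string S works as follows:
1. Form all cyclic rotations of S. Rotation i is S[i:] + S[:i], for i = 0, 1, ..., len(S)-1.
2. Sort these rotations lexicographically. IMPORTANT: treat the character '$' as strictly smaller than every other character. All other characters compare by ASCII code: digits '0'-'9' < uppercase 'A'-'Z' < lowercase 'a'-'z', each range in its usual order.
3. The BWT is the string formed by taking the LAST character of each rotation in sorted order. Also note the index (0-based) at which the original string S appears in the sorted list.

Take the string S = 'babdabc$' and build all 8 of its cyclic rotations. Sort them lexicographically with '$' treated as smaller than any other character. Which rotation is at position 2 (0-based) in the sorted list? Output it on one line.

Answer: abdabc$b

Derivation:
All 8 rotations (rotation i = S[i:]+S[:i]):
  rot[0] = babdabc$
  rot[1] = abdabc$b
  rot[2] = bdabc$ba
  rot[3] = dabc$bab
  rot[4] = abc$babd
  rot[5] = bc$babda
  rot[6] = c$babdab
  rot[7] = $babdabc
Sorted (with $ < everything):
  sorted[0] = $babdabc
  sorted[1] = abc$babd
  sorted[2] = abdabc$b
  sorted[3] = babdabc$
  sorted[4] = bc$babda
  sorted[5] = bdabc$ba
  sorted[6] = c$babdab
  sorted[7] = dabc$bab
sorted[2] = abdabc$b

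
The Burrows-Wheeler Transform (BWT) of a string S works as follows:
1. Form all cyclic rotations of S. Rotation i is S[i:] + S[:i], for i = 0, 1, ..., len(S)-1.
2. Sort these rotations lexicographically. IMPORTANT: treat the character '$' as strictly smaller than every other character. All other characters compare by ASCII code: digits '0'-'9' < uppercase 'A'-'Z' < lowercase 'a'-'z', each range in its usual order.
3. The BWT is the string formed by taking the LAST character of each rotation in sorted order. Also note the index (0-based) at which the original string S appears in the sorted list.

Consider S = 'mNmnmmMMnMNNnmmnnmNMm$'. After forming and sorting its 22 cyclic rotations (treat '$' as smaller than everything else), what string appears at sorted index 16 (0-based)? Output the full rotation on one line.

All 22 rotations (rotation i = S[i:]+S[:i]):
  rot[0] = mNmnmmMMnMNNnmmnnmNMm$
  rot[1] = NmnmmMMnMNNnmmnnmNMm$m
  rot[2] = mnmmMMnMNNnmmnnmNMm$mN
  rot[3] = nmmMMnMNNnmmnnmNMm$mNm
  rot[4] = mmMMnMNNnmmnnmNMm$mNmn
  rot[5] = mMMnMNNnmmnnmNMm$mNmnm
  rot[6] = MMnMNNnmmnnmNMm$mNmnmm
  rot[7] = MnMNNnmmnnmNMm$mNmnmmM
  rot[8] = nMNNnmmnnmNMm$mNmnmmMM
  rot[9] = MNNnmmnnmNMm$mNmnmmMMn
  rot[10] = NNnmmnnmNMm$mNmnmmMMnM
  rot[11] = NnmmnnmNMm$mNmnmmMMnMN
  rot[12] = nmmnnmNMm$mNmnmmMMnMNN
  rot[13] = mmnnmNMm$mNmnmmMMnMNNn
  rot[14] = mnnmNMm$mNmnmmMMnMNNnm
  rot[15] = nnmNMm$mNmnmmMMnMNNnmm
  rot[16] = nmNMm$mNmnmmMMnMNNnmmn
  rot[17] = mNMm$mNmnmmMMnMNNnmmnn
  rot[18] = NMm$mNmnmmMMnMNNnmmnnm
  rot[19] = Mm$mNmnmmMMnMNNnmmnnmN
  rot[20] = m$mNmnmmMMnMNNnmmnnmNM
  rot[21] = $mNmnmmMMnMNNnmmnnmNMm
Sorted (with $ < everything):
  sorted[0] = $mNmnmmMMnMNNnmmnnmNMm
  sorted[1] = MMnMNNnmmnnmNMm$mNmnmm
  sorted[2] = MNNnmmnnmNMm$mNmnmmMMn
  sorted[3] = Mm$mNmnmmMMnMNNnmmnnmN
  sorted[4] = MnMNNnmmnnmNMm$mNmnmmM
  sorted[5] = NMm$mNmnmmMMnMNNnmmnnm
  sorted[6] = NNnmmnnmNMm$mNmnmmMMnM
  sorted[7] = NmnmmMMnMNNnmmnnmNMm$m
  sorted[8] = NnmmnnmNMm$mNmnmmMMnMN
  sorted[9] = m$mNmnmmMMnMNNnmmnnmNM
  sorted[10] = mMMnMNNnmmnnmNMm$mNmnm
  sorted[11] = mNMm$mNmnmmMMnMNNnmmnn
  sorted[12] = mNmnmmMMnMNNnmmnnmNMm$
  sorted[13] = mmMMnMNNnmmnnmNMm$mNmn
  sorted[14] = mmnnmNMm$mNmnmmMMnMNNn
  sorted[15] = mnmmMMnMNNnmmnnmNMm$mN
  sorted[16] = mnnmNMm$mNmnmmMMnMNNnm
  sorted[17] = nMNNnmmnnmNMm$mNmnmmMM
  sorted[18] = nmNMm$mNmnmmMMnMNNnmmn
  sorted[19] = nmmMMnMNNnmmnnmNMm$mNm
  sorted[20] = nmmnnmNMm$mNmnmmMMnMNN
  sorted[21] = nnmNMm$mNmnmmMMnMNNnmm
sorted[16] = mnnmNMm$mNmnmmMMnMNNnm

Answer: mnnmNMm$mNmnmmMMnMNNnm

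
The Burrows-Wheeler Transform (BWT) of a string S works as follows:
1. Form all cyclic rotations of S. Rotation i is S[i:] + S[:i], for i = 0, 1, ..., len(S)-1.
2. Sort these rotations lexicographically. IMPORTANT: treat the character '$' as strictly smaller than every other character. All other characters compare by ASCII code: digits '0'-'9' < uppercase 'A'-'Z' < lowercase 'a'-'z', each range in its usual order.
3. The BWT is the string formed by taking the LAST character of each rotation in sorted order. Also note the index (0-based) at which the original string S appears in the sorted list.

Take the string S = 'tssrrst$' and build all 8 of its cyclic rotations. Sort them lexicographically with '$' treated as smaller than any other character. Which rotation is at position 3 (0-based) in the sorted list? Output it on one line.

All 8 rotations (rotation i = S[i:]+S[:i]):
  rot[0] = tssrrst$
  rot[1] = ssrrst$t
  rot[2] = srrst$ts
  rot[3] = rrst$tss
  rot[4] = rst$tssr
  rot[5] = st$tssrr
  rot[6] = t$tssrrs
  rot[7] = $tssrrst
Sorted (with $ < everything):
  sorted[0] = $tssrrst
  sorted[1] = rrst$tss
  sorted[2] = rst$tssr
  sorted[3] = srrst$ts
  sorted[4] = ssrrst$t
  sorted[5] = st$tssrr
  sorted[6] = t$tssrrs
  sorted[7] = tssrrst$
sorted[3] = srrst$ts

Answer: srrst$ts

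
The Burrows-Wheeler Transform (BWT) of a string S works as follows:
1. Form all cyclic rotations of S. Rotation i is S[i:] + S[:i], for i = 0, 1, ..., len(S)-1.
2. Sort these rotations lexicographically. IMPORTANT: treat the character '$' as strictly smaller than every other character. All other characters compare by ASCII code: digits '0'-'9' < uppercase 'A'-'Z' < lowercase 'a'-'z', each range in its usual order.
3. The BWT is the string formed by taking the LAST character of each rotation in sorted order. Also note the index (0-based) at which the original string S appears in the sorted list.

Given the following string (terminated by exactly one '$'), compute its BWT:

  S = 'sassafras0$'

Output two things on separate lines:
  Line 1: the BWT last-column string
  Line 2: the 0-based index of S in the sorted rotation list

All 11 rotations (rotation i = S[i:]+S[:i]):
  rot[0] = sassafras0$
  rot[1] = assafras0$s
  rot[2] = ssafras0$sa
  rot[3] = safras0$sas
  rot[4] = afras0$sass
  rot[5] = fras0$sassa
  rot[6] = ras0$sassaf
  rot[7] = as0$sassafr
  rot[8] = s0$sassafra
  rot[9] = 0$sassafras
  rot[10] = $sassafras0
Sorted (with $ < everything):
  sorted[0] = $sassafras0  (last char: '0')
  sorted[1] = 0$sassafras  (last char: 's')
  sorted[2] = afras0$sass  (last char: 's')
  sorted[3] = as0$sassafr  (last char: 'r')
  sorted[4] = assafras0$s  (last char: 's')
  sorted[5] = fras0$sassa  (last char: 'a')
  sorted[6] = ras0$sassaf  (last char: 'f')
  sorted[7] = s0$sassafra  (last char: 'a')
  sorted[8] = safras0$sas  (last char: 's')
  sorted[9] = sassafras0$  (last char: '$')
  sorted[10] = ssafras0$sa  (last char: 'a')
Last column: 0ssrsafas$a
Original string S is at sorted index 9

Answer: 0ssrsafas$a
9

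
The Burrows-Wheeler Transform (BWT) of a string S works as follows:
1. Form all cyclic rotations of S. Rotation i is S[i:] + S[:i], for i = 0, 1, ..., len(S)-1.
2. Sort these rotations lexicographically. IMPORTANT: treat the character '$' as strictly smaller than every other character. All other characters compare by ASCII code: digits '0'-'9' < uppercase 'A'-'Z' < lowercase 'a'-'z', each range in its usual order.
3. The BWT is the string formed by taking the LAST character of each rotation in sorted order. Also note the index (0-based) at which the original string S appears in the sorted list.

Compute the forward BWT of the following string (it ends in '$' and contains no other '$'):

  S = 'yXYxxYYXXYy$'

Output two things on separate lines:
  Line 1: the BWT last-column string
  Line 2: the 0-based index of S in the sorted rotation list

Answer: yYyXYxXXxYY$
11

Derivation:
All 12 rotations (rotation i = S[i:]+S[:i]):
  rot[0] = yXYxxYYXXYy$
  rot[1] = XYxxYYXXYy$y
  rot[2] = YxxYYXXYy$yX
  rot[3] = xxYYXXYy$yXY
  rot[4] = xYYXXYy$yXYx
  rot[5] = YYXXYy$yXYxx
  rot[6] = YXXYy$yXYxxY
  rot[7] = XXYy$yXYxxYY
  rot[8] = XYy$yXYxxYYX
  rot[9] = Yy$yXYxxYYXX
  rot[10] = y$yXYxxYYXXY
  rot[11] = $yXYxxYYXXYy
Sorted (with $ < everything):
  sorted[0] = $yXYxxYYXXYy  (last char: 'y')
  sorted[1] = XXYy$yXYxxYY  (last char: 'Y')
  sorted[2] = XYxxYYXXYy$y  (last char: 'y')
  sorted[3] = XYy$yXYxxYYX  (last char: 'X')
  sorted[4] = YXXYy$yXYxxY  (last char: 'Y')
  sorted[5] = YYXXYy$yXYxx  (last char: 'x')
  sorted[6] = YxxYYXXYy$yX  (last char: 'X')
  sorted[7] = Yy$yXYxxYYXX  (last char: 'X')
  sorted[8] = xYYXXYy$yXYx  (last char: 'x')
  sorted[9] = xxYYXXYy$yXY  (last char: 'Y')
  sorted[10] = y$yXYxxYYXXY  (last char: 'Y')
  sorted[11] = yXYxxYYXXYy$  (last char: '$')
Last column: yYyXYxXXxYY$
Original string S is at sorted index 11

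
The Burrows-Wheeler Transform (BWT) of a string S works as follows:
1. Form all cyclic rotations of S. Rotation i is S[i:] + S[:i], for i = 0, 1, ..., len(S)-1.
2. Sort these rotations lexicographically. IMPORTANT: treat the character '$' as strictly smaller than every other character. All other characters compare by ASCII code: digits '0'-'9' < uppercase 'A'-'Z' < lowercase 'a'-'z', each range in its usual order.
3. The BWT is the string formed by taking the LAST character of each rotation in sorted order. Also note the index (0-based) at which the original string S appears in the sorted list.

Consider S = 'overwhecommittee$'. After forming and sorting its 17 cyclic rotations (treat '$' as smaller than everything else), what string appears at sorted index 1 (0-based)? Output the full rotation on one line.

All 17 rotations (rotation i = S[i:]+S[:i]):
  rot[0] = overwhecommittee$
  rot[1] = verwhecommittee$o
  rot[2] = erwhecommittee$ov
  rot[3] = rwhecommittee$ove
  rot[4] = whecommittee$over
  rot[5] = hecommittee$overw
  rot[6] = ecommittee$overwh
  rot[7] = committee$overwhe
  rot[8] = ommittee$overwhec
  rot[9] = mmittee$overwheco
  rot[10] = mittee$overwhecom
  rot[11] = ittee$overwhecomm
  rot[12] = ttee$overwhecommi
  rot[13] = tee$overwhecommit
  rot[14] = ee$overwhecommitt
  rot[15] = e$overwhecommitte
  rot[16] = $overwhecommittee
Sorted (with $ < everything):
  sorted[0] = $overwhecommittee
  sorted[1] = committee$overwhe
  sorted[2] = e$overwhecommitte
  sorted[3] = ecommittee$overwh
  sorted[4] = ee$overwhecommitt
  sorted[5] = erwhecommittee$ov
  sorted[6] = hecommittee$overw
  sorted[7] = ittee$overwhecomm
  sorted[8] = mittee$overwhecom
  sorted[9] = mmittee$overwheco
  sorted[10] = ommittee$overwhec
  sorted[11] = overwhecommittee$
  sorted[12] = rwhecommittee$ove
  sorted[13] = tee$overwhecommit
  sorted[14] = ttee$overwhecommi
  sorted[15] = verwhecommittee$o
  sorted[16] = whecommittee$over
sorted[1] = committee$overwhe

Answer: committee$overwhe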